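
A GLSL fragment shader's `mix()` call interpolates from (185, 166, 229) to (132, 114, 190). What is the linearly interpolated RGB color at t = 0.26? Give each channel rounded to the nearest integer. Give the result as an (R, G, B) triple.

(171, 152, 219)

R = 185 + 0.26 × (132 − 185) = 185 + 0.26 × -53 = 171.22 → 171
G = 166 + 0.26 × (114 − 166) = 166 + 0.26 × -52 = 152.48 → 152
B = 229 + 0.26 × (190 − 229) = 229 + 0.26 × -39 = 218.86 → 219
So the blended color is (171, 152, 219), about #ab98db.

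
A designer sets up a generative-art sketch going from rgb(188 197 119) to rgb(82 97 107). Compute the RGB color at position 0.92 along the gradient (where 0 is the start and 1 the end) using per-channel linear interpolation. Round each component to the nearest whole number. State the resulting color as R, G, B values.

(90, 105, 108)

R = 188 + 0.92 × (82 − 188) = 188 + 0.92 × -106 = 90.48 → 90
G = 197 + 0.92 × (97 − 197) = 197 + 0.92 × -100 = 105 → 105
B = 119 + 0.92 × (107 − 119) = 119 + 0.92 × -12 = 107.96 → 108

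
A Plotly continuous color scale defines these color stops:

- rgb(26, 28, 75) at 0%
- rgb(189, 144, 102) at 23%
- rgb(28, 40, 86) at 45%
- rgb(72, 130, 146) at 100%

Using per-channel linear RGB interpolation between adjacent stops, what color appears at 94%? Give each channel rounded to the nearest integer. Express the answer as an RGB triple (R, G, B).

(67, 120, 139)

94% lies between the 45% and 100% stops, so the local fraction is t = (94 − 45)/(100 − 45) = 49/55 ≈ 0.8909.
R = 28 + 0.8909 × (72 − 28) = 67.2 → 67
G = 40 + 0.8909 × (130 − 40) = 120.181 → 120
B = 86 + 0.8909 × (146 − 86) = 139.454 → 139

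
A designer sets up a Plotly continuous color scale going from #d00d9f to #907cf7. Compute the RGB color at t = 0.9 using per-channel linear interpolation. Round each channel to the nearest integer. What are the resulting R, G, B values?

(150, 113, 238)

#d00d9f → (208, 13, 159); #907cf7 → (144, 124, 247).
R = 208 + 0.9 × (144 − 208) = 208 + 0.9 × -64 = 150.4 → 150
G = 13 + 0.9 × (124 − 13) = 13 + 0.9 × 111 = 112.9 → 113
B = 159 + 0.9 × (247 − 159) = 159 + 0.9 × 88 = 238.2 → 238
So the blended color is (150, 113, 238), about #9671ee.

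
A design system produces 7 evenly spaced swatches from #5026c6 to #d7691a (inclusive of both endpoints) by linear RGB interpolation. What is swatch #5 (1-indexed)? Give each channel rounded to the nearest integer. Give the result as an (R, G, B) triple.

(170, 83, 83)

With 7 swatches and endpoints inclusive, swatch 5 sits at t = (5 − 1)/(7 − 1) = 4/6 ≈ 0.6667.
#5026c6 → (80, 38, 198); #d7691a → (215, 105, 26).
R = 80 + 0.6667 × (215 − 80) = 170.005 → 170
G = 38 + 0.6667 × (105 − 38) = 82.669 → 83
B = 198 + 0.6667 × (26 − 198) = 83.328 → 83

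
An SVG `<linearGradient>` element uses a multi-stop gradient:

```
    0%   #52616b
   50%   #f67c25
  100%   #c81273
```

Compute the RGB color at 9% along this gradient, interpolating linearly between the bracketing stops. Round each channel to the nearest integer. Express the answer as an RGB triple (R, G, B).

9% lies between the 0% and 50% stops, so the local fraction is t = (9 − 0)/(50 − 0) = 9/50 ≈ 0.18.
#52616b → (82, 97, 107); #f67c25 → (246, 124, 37).
R = 82 + 0.18 × (246 − 82) = 111.52 → 112
G = 97 + 0.18 × (124 − 97) = 101.86 → 102
B = 107 + 0.18 × (37 − 107) = 94.4 → 94

(112, 102, 94)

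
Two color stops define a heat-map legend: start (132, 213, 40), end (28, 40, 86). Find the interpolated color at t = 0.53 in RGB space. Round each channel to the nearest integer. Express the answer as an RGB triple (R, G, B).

R = 132 + 0.53 × (28 − 132) = 132 + 0.53 × -104 = 76.88 → 77
G = 213 + 0.53 × (40 − 213) = 213 + 0.53 × -173 = 121.31 → 121
B = 40 + 0.53 × (86 − 40) = 40 + 0.53 × 46 = 64.38 → 64
So the blended color is (77, 121, 64), about #4d7940.

(77, 121, 64)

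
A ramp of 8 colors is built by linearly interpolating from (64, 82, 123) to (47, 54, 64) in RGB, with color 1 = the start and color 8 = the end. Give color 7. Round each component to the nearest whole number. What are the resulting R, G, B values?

(49, 58, 72)

With 8 swatches and endpoints inclusive, swatch 7 sits at t = (7 − 1)/(8 − 1) = 6/7 ≈ 0.8571.
R = 64 + 0.8571 × (47 − 64) = 49.429 → 49
G = 82 + 0.8571 × (54 − 82) = 58.001 → 58
B = 123 + 0.8571 × (64 − 123) = 72.431 → 72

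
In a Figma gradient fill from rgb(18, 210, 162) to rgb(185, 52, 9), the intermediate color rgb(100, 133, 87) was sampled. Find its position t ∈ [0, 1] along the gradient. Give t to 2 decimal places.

0.49

Invert the lerp on the R channel (largest span, 167): t = (100 − 18) / (185 − 18) = 82/167 = 0.49102.
Check on G: (133 − 210)/(52 − 210) = 0.4873 ✓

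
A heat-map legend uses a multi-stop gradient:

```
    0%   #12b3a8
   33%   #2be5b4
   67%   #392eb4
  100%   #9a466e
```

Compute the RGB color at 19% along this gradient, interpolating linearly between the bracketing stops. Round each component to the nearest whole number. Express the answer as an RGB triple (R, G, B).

(32, 208, 175)

19% lies between the 0% and 33% stops, so the local fraction is t = (19 − 0)/(33 − 0) = 19/33 ≈ 0.5758.
#12b3a8 → (18, 179, 168); #2be5b4 → (43, 229, 180).
R = 18 + 0.5758 × (43 − 18) = 32.395 → 32
G = 179 + 0.5758 × (229 − 179) = 207.79 → 208
B = 168 + 0.5758 × (180 − 168) = 174.91 → 175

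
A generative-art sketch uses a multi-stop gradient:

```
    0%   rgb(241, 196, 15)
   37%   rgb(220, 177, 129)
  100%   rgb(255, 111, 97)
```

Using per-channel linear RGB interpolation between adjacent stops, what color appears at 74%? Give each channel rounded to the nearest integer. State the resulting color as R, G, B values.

(241, 138, 110)

74% lies between the 37% and 100% stops, so the local fraction is t = (74 − 37)/(100 − 37) = 37/63 ≈ 0.5873.
R = 220 + 0.5873 × (255 − 220) = 240.555 → 241
G = 177 + 0.5873 × (111 − 177) = 138.238 → 138
B = 129 + 0.5873 × (97 − 129) = 110.206 → 110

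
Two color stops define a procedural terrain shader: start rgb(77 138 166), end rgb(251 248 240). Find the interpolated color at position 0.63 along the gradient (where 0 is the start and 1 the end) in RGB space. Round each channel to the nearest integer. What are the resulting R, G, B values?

R = 77 + 0.63 × (251 − 77) = 77 + 0.63 × 174 = 186.62 → 187
G = 138 + 0.63 × (248 − 138) = 138 + 0.63 × 110 = 207.3 → 207
B = 166 + 0.63 × (240 − 166) = 166 + 0.63 × 74 = 212.62 → 213
So the blended color is (187, 207, 213), about #bbcfd5.

(187, 207, 213)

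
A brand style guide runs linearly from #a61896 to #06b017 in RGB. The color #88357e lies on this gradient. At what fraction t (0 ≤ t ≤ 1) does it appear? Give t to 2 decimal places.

0.19

Invert the lerp on the R channel (largest span, 160): t = (136 − 166) / (6 − 166) = -30/-160 = 0.1875.
Check on G: (53 − 24)/(176 − 24) = 0.1908 ✓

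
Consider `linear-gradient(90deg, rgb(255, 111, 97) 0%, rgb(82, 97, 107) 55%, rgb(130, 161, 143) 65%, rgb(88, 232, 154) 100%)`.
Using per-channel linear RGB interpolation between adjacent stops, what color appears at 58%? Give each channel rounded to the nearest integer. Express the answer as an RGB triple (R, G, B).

58% lies between the 55% and 65% stops, so the local fraction is t = (58 − 55)/(65 − 55) = 3/10 ≈ 0.3.
R = 82 + 0.3 × (130 − 82) = 96.4 → 96
G = 97 + 0.3 × (161 − 97) = 116.2 → 116
B = 107 + 0.3 × (143 − 107) = 117.8 → 118

(96, 116, 118)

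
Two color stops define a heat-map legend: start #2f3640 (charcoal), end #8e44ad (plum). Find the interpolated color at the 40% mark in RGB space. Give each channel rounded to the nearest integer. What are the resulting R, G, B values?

(85, 60, 108)

#2f3640 → (47, 54, 64); #8e44ad → (142, 68, 173).
40% corresponds to t = 0.4.
R = 47 + 0.4 × (142 − 47) = 47 + 0.4 × 95 = 85 → 85
G = 54 + 0.4 × (68 − 54) = 54 + 0.4 × 14 = 59.6 → 60
B = 64 + 0.4 × (173 − 64) = 64 + 0.4 × 109 = 107.6 → 108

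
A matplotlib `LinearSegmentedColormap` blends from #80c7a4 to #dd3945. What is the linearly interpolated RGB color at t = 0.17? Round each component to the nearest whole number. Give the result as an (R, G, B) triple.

#80c7a4 → (128, 199, 164); #dd3945 → (221, 57, 69).
R = 128 + 0.17 × (221 − 128) = 128 + 0.17 × 93 = 143.81 → 144
G = 199 + 0.17 × (57 − 199) = 199 + 0.17 × -142 = 174.86 → 175
B = 164 + 0.17 × (69 − 164) = 164 + 0.17 × -95 = 147.85 → 148
So the blended color is (144, 175, 148), about #90af94.

(144, 175, 148)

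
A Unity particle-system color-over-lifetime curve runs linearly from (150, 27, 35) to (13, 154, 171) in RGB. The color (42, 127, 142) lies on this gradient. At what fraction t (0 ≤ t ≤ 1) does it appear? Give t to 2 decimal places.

Invert the lerp on the R channel (largest span, 137): t = (42 − 150) / (13 − 150) = -108/-137 = 0.78832.
Check on G: (127 − 27)/(154 − 27) = 0.7874 ✓

0.79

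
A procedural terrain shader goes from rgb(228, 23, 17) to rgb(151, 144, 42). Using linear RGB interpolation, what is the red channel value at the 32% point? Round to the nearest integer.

R = 228 + 0.32 × (151 − 228) = 203.36 → 203

203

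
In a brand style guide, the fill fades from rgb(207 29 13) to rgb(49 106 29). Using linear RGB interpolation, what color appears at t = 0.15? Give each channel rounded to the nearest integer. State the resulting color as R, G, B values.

(183, 41, 15)

R = 207 + 0.15 × (49 − 207) = 207 + 0.15 × -158 = 183.3 → 183
G = 29 + 0.15 × (106 − 29) = 29 + 0.15 × 77 = 40.55 → 41
B = 13 + 0.15 × (29 − 13) = 13 + 0.15 × 16 = 15.4 → 15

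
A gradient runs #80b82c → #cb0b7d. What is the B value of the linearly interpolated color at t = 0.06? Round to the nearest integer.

B₁ = 44 (from #80b82c), B₂ = 125 (from #cb0b7d).
B = 44 + 0.06 × (125 − 44) = 48.86 → 49

49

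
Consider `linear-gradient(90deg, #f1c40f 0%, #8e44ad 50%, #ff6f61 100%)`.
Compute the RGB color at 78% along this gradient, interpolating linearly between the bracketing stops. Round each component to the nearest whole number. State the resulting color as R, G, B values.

(205, 92, 130)

78% lies between the 50% and 100% stops, so the local fraction is t = (78 − 50)/(100 − 50) = 28/50 ≈ 0.56.
#8e44ad → (142, 68, 173); #ff6f61 → (255, 111, 97).
R = 142 + 0.56 × (255 − 142) = 205.28 → 205
G = 68 + 0.56 × (111 − 68) = 92.08 → 92
B = 173 + 0.56 × (97 − 173) = 130.44 → 130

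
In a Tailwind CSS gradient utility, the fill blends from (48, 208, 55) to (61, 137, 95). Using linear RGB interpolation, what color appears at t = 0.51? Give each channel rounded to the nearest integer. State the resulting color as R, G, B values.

(55, 172, 75)

R = 48 + 0.51 × (61 − 48) = 48 + 0.51 × 13 = 54.63 → 55
G = 208 + 0.51 × (137 − 208) = 208 + 0.51 × -71 = 171.79 → 172
B = 55 + 0.51 × (95 − 55) = 55 + 0.51 × 40 = 75.4 → 75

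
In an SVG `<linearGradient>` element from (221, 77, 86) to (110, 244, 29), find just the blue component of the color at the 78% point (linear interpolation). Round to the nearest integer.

42

B = 86 + 0.78 × (29 − 86) = 41.54 → 42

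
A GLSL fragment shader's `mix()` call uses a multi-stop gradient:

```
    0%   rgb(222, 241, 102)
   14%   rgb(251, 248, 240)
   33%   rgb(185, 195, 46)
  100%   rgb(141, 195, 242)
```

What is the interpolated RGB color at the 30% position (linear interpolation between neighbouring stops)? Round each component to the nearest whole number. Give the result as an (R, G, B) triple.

30% lies between the 14% and 33% stops, so the local fraction is t = (30 − 14)/(33 − 14) = 16/19 ≈ 0.8421.
R = 251 + 0.8421 × (185 − 251) = 195.421 → 195
G = 248 + 0.8421 × (195 − 248) = 203.369 → 203
B = 240 + 0.8421 × (46 − 240) = 76.633 → 77

(195, 203, 77)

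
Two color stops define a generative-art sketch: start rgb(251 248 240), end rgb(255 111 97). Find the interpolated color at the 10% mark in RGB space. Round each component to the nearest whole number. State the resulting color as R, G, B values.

10% corresponds to t = 0.1.
R = 251 + 0.1 × (255 − 251) = 251 + 0.1 × 4 = 251.4 → 251
G = 248 + 0.1 × (111 − 248) = 248 + 0.1 × -137 = 234.3 → 234
B = 240 + 0.1 × (97 − 240) = 240 + 0.1 × -143 = 225.7 → 226
So the blended color is (251, 234, 226), about #fbeae2.

(251, 234, 226)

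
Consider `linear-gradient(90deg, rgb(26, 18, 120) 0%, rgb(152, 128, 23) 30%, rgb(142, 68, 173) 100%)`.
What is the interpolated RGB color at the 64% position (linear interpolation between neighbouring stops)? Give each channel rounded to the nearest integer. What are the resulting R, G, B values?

64% lies between the 30% and 100% stops, so the local fraction is t = (64 − 30)/(100 − 30) = 34/70 ≈ 0.4857.
R = 152 + 0.4857 × (142 − 152) = 147.143 → 147
G = 128 + 0.4857 × (68 − 128) = 98.858 → 99
B = 23 + 0.4857 × (173 − 23) = 95.855 → 96

(147, 99, 96)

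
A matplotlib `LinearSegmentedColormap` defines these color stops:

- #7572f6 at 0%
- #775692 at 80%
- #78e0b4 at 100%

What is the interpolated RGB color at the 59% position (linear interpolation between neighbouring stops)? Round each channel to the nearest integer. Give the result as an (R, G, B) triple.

59% lies between the 0% and 80% stops, so the local fraction is t = (59 − 0)/(80 − 0) = 59/80 ≈ 0.7375.
#7572f6 → (117, 114, 246); #775692 → (119, 86, 146).
R = 117 + 0.7375 × (119 − 117) = 118.475 → 118
G = 114 + 0.7375 × (86 − 114) = 93.35 → 93
B = 246 + 0.7375 × (146 − 246) = 172.25 → 172

(118, 93, 172)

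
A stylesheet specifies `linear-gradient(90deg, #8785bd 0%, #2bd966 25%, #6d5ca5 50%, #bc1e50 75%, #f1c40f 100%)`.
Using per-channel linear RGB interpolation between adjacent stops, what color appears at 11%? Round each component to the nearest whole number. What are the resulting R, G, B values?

11% lies between the 0% and 25% stops, so the local fraction is t = (11 − 0)/(25 − 0) = 11/25 ≈ 0.44.
#8785bd → (135, 133, 189); #2bd966 → (43, 217, 102).
R = 135 + 0.44 × (43 − 135) = 94.52 → 95
G = 133 + 0.44 × (217 − 133) = 169.96 → 170
B = 189 + 0.44 × (102 − 189) = 150.72 → 151

(95, 170, 151)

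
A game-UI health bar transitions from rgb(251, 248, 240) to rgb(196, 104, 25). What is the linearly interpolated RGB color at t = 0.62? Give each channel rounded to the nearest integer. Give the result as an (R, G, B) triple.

(217, 159, 107)

R = 251 + 0.62 × (196 − 251) = 251 + 0.62 × -55 = 216.9 → 217
G = 248 + 0.62 × (104 − 248) = 248 + 0.62 × -144 = 158.72 → 159
B = 240 + 0.62 × (25 − 240) = 240 + 0.62 × -215 = 106.7 → 107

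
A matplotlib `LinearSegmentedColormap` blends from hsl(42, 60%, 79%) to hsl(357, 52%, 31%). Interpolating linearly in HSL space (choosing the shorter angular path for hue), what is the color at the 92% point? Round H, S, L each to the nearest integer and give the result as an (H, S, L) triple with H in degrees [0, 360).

Hue: 357 − 42 = 315°, but |315| > 180 so the shorter arc goes the other way: Δh = 315 − 360 = -45°.
H = 42 + 0.92 × (-45) = 0.6 → 1°
S = 60 + 0.92 × (52 − 60) = 52.64 → 53%
L = 79 + 0.92 × (31 − 79) = 34.84 → 35%

(1, 53, 35)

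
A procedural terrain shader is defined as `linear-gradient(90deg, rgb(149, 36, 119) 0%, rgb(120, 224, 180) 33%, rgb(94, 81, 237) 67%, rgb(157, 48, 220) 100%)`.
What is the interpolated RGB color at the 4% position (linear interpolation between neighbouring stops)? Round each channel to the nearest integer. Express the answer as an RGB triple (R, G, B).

4% lies between the 0% and 33% stops, so the local fraction is t = (4 − 0)/(33 − 0) = 4/33 ≈ 0.1212.
R = 149 + 0.1212 × (120 − 149) = 145.485 → 145
G = 36 + 0.1212 × (224 − 36) = 58.786 → 59
B = 119 + 0.1212 × (180 − 119) = 126.393 → 126

(145, 59, 126)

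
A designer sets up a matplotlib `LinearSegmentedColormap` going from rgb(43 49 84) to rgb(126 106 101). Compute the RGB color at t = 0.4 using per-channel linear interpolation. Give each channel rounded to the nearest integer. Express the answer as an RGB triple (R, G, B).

(76, 72, 91)

R = 43 + 0.4 × (126 − 43) = 43 + 0.4 × 83 = 76.2 → 76
G = 49 + 0.4 × (106 − 49) = 49 + 0.4 × 57 = 71.8 → 72
B = 84 + 0.4 × (101 − 84) = 84 + 0.4 × 17 = 90.8 → 91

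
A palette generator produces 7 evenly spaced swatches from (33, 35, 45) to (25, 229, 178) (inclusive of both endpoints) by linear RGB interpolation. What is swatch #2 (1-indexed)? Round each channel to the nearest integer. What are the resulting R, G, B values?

(32, 67, 67)

With 7 swatches and endpoints inclusive, swatch 2 sits at t = (2 − 1)/(7 − 1) = 1/6 ≈ 0.1667.
R = 33 + 0.1667 × (25 − 33) = 31.666 → 32
G = 35 + 0.1667 × (229 − 35) = 67.34 → 67
B = 45 + 0.1667 × (178 − 45) = 67.171 → 67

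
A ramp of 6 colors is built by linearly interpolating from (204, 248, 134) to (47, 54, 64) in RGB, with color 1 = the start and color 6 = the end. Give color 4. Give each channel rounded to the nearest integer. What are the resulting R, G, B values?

With 6 swatches and endpoints inclusive, swatch 4 sits at t = (4 − 1)/(6 − 1) = 3/5 ≈ 0.6.
R = 204 + 0.6 × (47 − 204) = 109.8 → 110
G = 248 + 0.6 × (54 − 248) = 131.6 → 132
B = 134 + 0.6 × (64 − 134) = 92 → 92

(110, 132, 92)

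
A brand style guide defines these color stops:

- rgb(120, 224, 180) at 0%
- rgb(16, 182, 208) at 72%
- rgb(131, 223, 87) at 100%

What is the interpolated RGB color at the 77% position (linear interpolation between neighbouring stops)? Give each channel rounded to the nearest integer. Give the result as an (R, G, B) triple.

77% lies between the 72% and 100% stops, so the local fraction is t = (77 − 72)/(100 − 72) = 5/28 ≈ 0.1786.
R = 16 + 0.1786 × (131 − 16) = 36.539 → 37
G = 182 + 0.1786 × (223 − 182) = 189.323 → 189
B = 208 + 0.1786 × (87 − 208) = 186.389 → 186

(37, 189, 186)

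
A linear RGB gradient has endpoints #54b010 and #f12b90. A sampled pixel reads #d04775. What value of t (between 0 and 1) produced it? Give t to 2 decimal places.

0.79

Invert the lerp on the R channel (largest span, 157): t = (208 − 84) / (241 − 84) = 124/157 = 0.78981.
Check on G: (71 − 176)/(43 − 176) = 0.7895 ✓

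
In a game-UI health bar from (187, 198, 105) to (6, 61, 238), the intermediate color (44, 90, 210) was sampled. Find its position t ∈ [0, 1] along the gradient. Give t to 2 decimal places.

0.79

Invert the lerp on the R channel (largest span, 181): t = (44 − 187) / (6 − 187) = -143/-181 = 0.79006.
Check on G: (90 − 198)/(61 − 198) = 0.7883 ✓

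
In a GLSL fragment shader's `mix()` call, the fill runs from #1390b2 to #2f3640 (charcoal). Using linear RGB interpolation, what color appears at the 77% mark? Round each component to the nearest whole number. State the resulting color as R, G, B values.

#1390b2 → (19, 144, 178); #2f3640 → (47, 54, 64).
77% corresponds to t = 0.77.
R = 19 + 0.77 × (47 − 19) = 19 + 0.77 × 28 = 40.56 → 41
G = 144 + 0.77 × (54 − 144) = 144 + 0.77 × -90 = 74.7 → 75
B = 178 + 0.77 × (64 − 178) = 178 + 0.77 × -114 = 90.22 → 90
So the blended color is (41, 75, 90), about #294b5a.

(41, 75, 90)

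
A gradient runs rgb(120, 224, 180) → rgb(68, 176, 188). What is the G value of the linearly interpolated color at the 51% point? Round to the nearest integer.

200

G = 224 + 0.51 × (176 − 224) = 199.52 → 200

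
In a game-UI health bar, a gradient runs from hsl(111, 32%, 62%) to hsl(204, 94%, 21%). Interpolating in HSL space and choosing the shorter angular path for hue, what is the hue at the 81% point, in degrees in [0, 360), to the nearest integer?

Hue arc: Δh = 204 − 111 = 93° (|Δh| ≤ 180, already the shorter path).
H = 111 + 0.81 × (93) = 186.33 → 186°

186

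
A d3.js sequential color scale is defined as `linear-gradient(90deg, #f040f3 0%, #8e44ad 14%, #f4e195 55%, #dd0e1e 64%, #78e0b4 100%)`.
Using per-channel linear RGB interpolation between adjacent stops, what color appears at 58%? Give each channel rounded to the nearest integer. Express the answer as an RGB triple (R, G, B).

(236, 155, 109)

58% lies between the 55% and 64% stops, so the local fraction is t = (58 − 55)/(64 − 55) = 3/9 ≈ 0.3333.
#f4e195 → (244, 225, 149); #dd0e1e → (221, 14, 30).
R = 244 + 0.3333 × (221 − 244) = 236.334 → 236
G = 225 + 0.3333 × (14 − 225) = 154.674 → 155
B = 149 + 0.3333 × (30 − 149) = 109.337 → 109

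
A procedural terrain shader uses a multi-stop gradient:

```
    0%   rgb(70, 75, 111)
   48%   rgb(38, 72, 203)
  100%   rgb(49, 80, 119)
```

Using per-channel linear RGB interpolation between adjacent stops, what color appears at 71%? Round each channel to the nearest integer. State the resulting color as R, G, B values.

71% lies between the 48% and 100% stops, so the local fraction is t = (71 − 48)/(100 − 48) = 23/52 ≈ 0.4423.
R = 38 + 0.4423 × (49 − 38) = 42.865 → 43
G = 72 + 0.4423 × (80 − 72) = 75.538 → 76
B = 203 + 0.4423 × (119 − 203) = 165.847 → 166

(43, 76, 166)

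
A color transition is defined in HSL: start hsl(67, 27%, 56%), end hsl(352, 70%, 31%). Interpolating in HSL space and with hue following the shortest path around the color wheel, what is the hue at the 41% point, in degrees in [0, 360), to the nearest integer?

36

Hue: 352 − 67 = 285°, but |285| > 180 so the shorter arc goes the other way: Δh = 285 − 360 = -75°.
H = 67 + 0.41 × (-75) = 36.25 → 36°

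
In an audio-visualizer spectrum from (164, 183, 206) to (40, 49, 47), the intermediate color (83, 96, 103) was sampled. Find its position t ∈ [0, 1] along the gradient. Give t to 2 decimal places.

0.65

Invert the lerp on the B channel (largest span, 159): t = (103 − 206) / (47 − 206) = -103/-159 = 0.6478.
Check on R: (83 − 164)/(40 − 164) = 0.6532 ✓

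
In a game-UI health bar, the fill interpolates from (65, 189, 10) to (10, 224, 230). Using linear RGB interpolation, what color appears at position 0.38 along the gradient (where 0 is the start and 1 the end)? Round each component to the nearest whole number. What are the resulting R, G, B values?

R = 65 + 0.38 × (10 − 65) = 65 + 0.38 × -55 = 44.1 → 44
G = 189 + 0.38 × (224 − 189) = 189 + 0.38 × 35 = 202.3 → 202
B = 10 + 0.38 × (230 − 10) = 10 + 0.38 × 220 = 93.6 → 94

(44, 202, 94)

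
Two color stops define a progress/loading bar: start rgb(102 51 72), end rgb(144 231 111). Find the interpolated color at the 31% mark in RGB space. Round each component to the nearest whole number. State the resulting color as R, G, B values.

(115, 107, 84)

31% corresponds to t = 0.31.
R = 102 + 0.31 × (144 − 102) = 102 + 0.31 × 42 = 115.02 → 115
G = 51 + 0.31 × (231 − 51) = 51 + 0.31 × 180 = 106.8 → 107
B = 72 + 0.31 × (111 − 72) = 72 + 0.31 × 39 = 84.09 → 84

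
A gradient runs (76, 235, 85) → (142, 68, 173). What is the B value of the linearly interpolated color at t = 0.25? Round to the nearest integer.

107

B = 85 + 0.25 × (173 − 85) = 107 → 107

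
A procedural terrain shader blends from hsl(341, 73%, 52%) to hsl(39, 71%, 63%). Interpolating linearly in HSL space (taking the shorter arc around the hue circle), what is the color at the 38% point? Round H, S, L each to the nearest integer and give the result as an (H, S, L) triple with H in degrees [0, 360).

Hue: 39 − 341 = -302°, but |-302| > 180 so the shorter arc goes the other way: Δh = -302 + 360 = 58°.
H = 341 + 0.38 × (58) = 363.04 → 363 → 363 mod 360 = 3°
S = 73 + 0.38 × (71 − 73) = 72.24 → 72%
L = 52 + 0.38 × (63 − 52) = 56.18 → 56%

(3, 72, 56)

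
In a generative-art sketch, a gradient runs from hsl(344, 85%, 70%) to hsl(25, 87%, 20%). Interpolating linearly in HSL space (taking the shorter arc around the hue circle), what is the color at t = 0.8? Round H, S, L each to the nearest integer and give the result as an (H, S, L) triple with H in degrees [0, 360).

(17, 87, 30)

Hue: 25 − 344 = -319°, but |-319| > 180 so the shorter arc goes the other way: Δh = -319 + 360 = 41°.
H = 344 + 0.8 × (41) = 376.8 → 377 → 377 mod 360 = 17°
S = 85 + 0.8 × (87 − 85) = 86.6 → 87%
L = 70 + 0.8 × (20 − 70) = 30 → 30%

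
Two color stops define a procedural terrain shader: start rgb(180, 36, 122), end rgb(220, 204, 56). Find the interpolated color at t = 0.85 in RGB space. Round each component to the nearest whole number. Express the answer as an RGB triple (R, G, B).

(214, 179, 66)

R = 180 + 0.85 × (220 − 180) = 180 + 0.85 × 40 = 214 → 214
G = 36 + 0.85 × (204 − 36) = 36 + 0.85 × 168 = 178.8 → 179
B = 122 + 0.85 × (56 − 122) = 122 + 0.85 × -66 = 65.9 → 66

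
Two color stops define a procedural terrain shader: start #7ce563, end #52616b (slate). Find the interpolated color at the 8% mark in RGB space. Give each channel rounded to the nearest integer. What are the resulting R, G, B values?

#7ce563 → (124, 229, 99); #52616b → (82, 97, 107).
8% corresponds to t = 0.08.
R = 124 + 0.08 × (82 − 124) = 124 + 0.08 × -42 = 120.64 → 121
G = 229 + 0.08 × (97 − 229) = 229 + 0.08 × -132 = 218.44 → 218
B = 99 + 0.08 × (107 − 99) = 99 + 0.08 × 8 = 99.64 → 100
So the blended color is (121, 218, 100), about #79da64.

(121, 218, 100)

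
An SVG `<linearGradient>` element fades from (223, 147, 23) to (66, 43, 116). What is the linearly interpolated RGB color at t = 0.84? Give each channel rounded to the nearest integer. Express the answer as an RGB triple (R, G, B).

(91, 60, 101)

R = 223 + 0.84 × (66 − 223) = 223 + 0.84 × -157 = 91.12 → 91
G = 147 + 0.84 × (43 − 147) = 147 + 0.84 × -104 = 59.64 → 60
B = 23 + 0.84 × (116 − 23) = 23 + 0.84 × 93 = 101.12 → 101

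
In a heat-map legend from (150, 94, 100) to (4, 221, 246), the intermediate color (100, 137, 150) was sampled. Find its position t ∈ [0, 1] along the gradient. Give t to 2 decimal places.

Invert the lerp on the R channel (largest span, 146): t = (100 − 150) / (4 − 150) = -50/-146 = 0.34247.
Check on G: (137 − 94)/(221 − 94) = 0.3386 ✓

0.34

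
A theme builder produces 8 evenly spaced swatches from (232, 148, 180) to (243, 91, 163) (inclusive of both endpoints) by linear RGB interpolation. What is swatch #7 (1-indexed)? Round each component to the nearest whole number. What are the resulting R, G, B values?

(241, 99, 165)

With 8 swatches and endpoints inclusive, swatch 7 sits at t = (7 − 1)/(8 − 1) = 6/7 ≈ 0.8571.
R = 232 + 0.8571 × (243 − 232) = 241.428 → 241
G = 148 + 0.8571 × (91 − 148) = 99.145 → 99
B = 180 + 0.8571 × (163 − 180) = 165.429 → 165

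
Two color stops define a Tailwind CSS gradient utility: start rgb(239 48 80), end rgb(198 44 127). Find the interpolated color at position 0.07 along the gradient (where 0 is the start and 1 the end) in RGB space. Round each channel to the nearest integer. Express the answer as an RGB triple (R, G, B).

(236, 48, 83)

R = 239 + 0.07 × (198 − 239) = 239 + 0.07 × -41 = 236.13 → 236
G = 48 + 0.07 × (44 − 48) = 48 + 0.07 × -4 = 47.72 → 48
B = 80 + 0.07 × (127 − 80) = 80 + 0.07 × 47 = 83.29 → 83
So the blended color is (236, 48, 83), about #ec3053.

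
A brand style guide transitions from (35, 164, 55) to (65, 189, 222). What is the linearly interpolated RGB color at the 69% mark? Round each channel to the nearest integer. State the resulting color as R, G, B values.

(56, 181, 170)

69% corresponds to t = 0.69.
R = 35 + 0.69 × (65 − 35) = 35 + 0.69 × 30 = 55.7 → 56
G = 164 + 0.69 × (189 − 164) = 164 + 0.69 × 25 = 181.25 → 181
B = 55 + 0.69 × (222 − 55) = 55 + 0.69 × 167 = 170.23 → 170
So the blended color is (56, 181, 170), about #38b5aa.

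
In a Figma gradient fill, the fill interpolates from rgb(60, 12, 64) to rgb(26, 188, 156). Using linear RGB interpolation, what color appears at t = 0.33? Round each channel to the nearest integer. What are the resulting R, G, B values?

R = 60 + 0.33 × (26 − 60) = 60 + 0.33 × -34 = 48.78 → 49
G = 12 + 0.33 × (188 − 12) = 12 + 0.33 × 176 = 70.08 → 70
B = 64 + 0.33 × (156 − 64) = 64 + 0.33 × 92 = 94.36 → 94

(49, 70, 94)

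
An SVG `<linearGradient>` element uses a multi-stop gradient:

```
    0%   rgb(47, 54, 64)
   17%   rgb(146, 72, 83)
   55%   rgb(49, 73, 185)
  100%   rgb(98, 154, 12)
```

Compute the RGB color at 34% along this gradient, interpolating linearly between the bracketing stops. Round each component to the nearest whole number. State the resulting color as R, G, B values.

(103, 72, 129)

34% lies between the 17% and 55% stops, so the local fraction is t = (34 − 17)/(55 − 17) = 17/38 ≈ 0.4474.
R = 146 + 0.4474 × (49 − 146) = 102.602 → 103
G = 72 + 0.4474 × (73 − 72) = 72.447 → 72
B = 83 + 0.4474 × (185 − 83) = 128.635 → 129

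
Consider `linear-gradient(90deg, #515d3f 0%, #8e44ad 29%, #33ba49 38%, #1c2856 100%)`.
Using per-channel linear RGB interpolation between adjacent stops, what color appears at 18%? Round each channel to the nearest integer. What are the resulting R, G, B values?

18% lies between the 0% and 29% stops, so the local fraction is t = (18 − 0)/(29 − 0) = 18/29 ≈ 0.6207.
#515d3f → (81, 93, 63); #8e44ad → (142, 68, 173).
R = 81 + 0.6207 × (142 − 81) = 118.863 → 119
G = 93 + 0.6207 × (68 − 93) = 77.483 → 77
B = 63 + 0.6207 × (173 − 63) = 131.277 → 131

(119, 77, 131)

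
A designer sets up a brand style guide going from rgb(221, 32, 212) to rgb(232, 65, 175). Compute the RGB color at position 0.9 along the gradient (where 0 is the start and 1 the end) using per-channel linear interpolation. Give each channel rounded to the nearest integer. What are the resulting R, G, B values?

(231, 62, 179)

R = 221 + 0.9 × (232 − 221) = 221 + 0.9 × 11 = 230.9 → 231
G = 32 + 0.9 × (65 − 32) = 32 + 0.9 × 33 = 61.7 → 62
B = 212 + 0.9 × (175 − 212) = 212 + 0.9 × -37 = 178.7 → 179
So the blended color is (231, 62, 179), about #e73eb3.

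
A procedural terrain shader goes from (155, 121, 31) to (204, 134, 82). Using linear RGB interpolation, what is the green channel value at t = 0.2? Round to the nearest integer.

G = 121 + 0.2 × (134 − 121) = 123.6 → 124

124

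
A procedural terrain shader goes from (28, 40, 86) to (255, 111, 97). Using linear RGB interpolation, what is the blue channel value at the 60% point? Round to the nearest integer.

B = 86 + 0.6 × (97 − 86) = 92.6 → 93

93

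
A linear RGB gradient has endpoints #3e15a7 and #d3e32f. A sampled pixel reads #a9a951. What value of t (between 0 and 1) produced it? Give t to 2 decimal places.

Invert the lerp on the G channel (largest span, 206): t = (169 − 21) / (227 − 21) = 148/206 = 0.71845.
Check on R: (169 − 62)/(211 − 62) = 0.7181 ✓

0.72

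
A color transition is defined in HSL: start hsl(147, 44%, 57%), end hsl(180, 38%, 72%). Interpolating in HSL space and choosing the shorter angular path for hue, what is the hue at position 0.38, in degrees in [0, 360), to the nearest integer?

160

Hue arc: Δh = 180 − 147 = 33° (|Δh| ≤ 180, already the shorter path).
H = 147 + 0.38 × (33) = 159.54 → 160°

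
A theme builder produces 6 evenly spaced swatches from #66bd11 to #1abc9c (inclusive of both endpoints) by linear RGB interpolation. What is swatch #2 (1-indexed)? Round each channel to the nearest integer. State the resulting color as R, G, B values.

(87, 189, 45)

With 6 swatches and endpoints inclusive, swatch 2 sits at t = (2 − 1)/(6 − 1) = 1/5 ≈ 0.2.
#66bd11 → (102, 189, 17); #1abc9c → (26, 188, 156).
R = 102 + 0.2 × (26 − 102) = 86.8 → 87
G = 189 + 0.2 × (188 − 189) = 188.8 → 189
B = 17 + 0.2 × (156 − 17) = 44.8 → 45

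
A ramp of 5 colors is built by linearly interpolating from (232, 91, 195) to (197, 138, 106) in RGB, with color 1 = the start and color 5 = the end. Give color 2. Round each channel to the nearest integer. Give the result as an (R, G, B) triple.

With 5 swatches and endpoints inclusive, swatch 2 sits at t = (2 − 1)/(5 − 1) = 1/4 ≈ 0.25.
R = 232 + 0.25 × (197 − 232) = 223.25 → 223
G = 91 + 0.25 × (138 − 91) = 102.75 → 103
B = 195 + 0.25 × (106 − 195) = 172.75 → 173

(223, 103, 173)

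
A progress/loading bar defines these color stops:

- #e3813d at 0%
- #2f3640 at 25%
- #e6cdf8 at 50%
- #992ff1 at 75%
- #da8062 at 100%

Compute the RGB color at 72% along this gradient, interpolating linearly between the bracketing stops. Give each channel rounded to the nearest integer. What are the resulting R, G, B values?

72% lies between the 50% and 75% stops, so the local fraction is t = (72 − 50)/(75 − 50) = 22/25 ≈ 0.88.
#e6cdf8 → (230, 205, 248); #992ff1 → (153, 47, 241).
R = 230 + 0.88 × (153 − 230) = 162.24 → 162
G = 205 + 0.88 × (47 − 205) = 65.96 → 66
B = 248 + 0.88 × (241 − 248) = 241.84 → 242

(162, 66, 242)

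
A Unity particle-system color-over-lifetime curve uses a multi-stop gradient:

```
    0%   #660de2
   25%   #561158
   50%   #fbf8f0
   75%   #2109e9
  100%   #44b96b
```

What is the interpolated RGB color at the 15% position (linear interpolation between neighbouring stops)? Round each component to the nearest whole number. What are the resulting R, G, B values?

(92, 15, 143)

15% lies between the 0% and 25% stops, so the local fraction is t = (15 − 0)/(25 − 0) = 15/25 ≈ 0.6.
#660de2 → (102, 13, 226); #561158 → (86, 17, 88).
R = 102 + 0.6 × (86 − 102) = 92.4 → 92
G = 13 + 0.6 × (17 − 13) = 15.4 → 15
B = 226 + 0.6 × (88 − 226) = 143.2 → 143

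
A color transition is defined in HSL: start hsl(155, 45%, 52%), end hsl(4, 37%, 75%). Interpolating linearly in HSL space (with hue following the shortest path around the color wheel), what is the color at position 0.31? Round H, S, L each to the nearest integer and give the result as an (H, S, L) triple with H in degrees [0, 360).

Hue arc: Δh = 4 − 155 = -151° (|Δh| ≤ 180, already the shorter path).
H = 155 + 0.31 × (-151) = 108.19 → 108°
S = 45 + 0.31 × (37 − 45) = 42.52 → 43%
L = 52 + 0.31 × (75 − 52) = 59.13 → 59%

(108, 43, 59)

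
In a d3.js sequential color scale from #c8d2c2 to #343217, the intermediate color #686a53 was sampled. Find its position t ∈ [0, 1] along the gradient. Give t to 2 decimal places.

0.65

Invert the lerp on the B channel (largest span, 171): t = (83 − 194) / (23 − 194) = -111/-171 = 0.64912.
Check on R: (104 − 200)/(52 − 200) = 0.6486 ✓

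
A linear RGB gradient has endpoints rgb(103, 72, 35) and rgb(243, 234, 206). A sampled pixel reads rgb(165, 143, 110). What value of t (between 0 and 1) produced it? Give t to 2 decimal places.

0.44

Invert the lerp on the B channel (largest span, 171): t = (110 − 35) / (206 − 35) = 75/171 = 0.4386.
Check on R: (165 − 103)/(243 − 103) = 0.4429 ✓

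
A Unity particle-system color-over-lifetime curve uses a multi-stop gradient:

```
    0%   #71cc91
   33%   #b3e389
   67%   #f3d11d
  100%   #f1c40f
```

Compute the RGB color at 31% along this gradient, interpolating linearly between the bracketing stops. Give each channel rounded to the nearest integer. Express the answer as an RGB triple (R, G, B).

31% lies between the 0% and 33% stops, so the local fraction is t = (31 − 0)/(33 − 0) = 31/33 ≈ 0.9394.
#71cc91 → (113, 204, 145); #b3e389 → (179, 227, 137).
R = 113 + 0.9394 × (179 − 113) = 175 → 175
G = 204 + 0.9394 × (227 − 204) = 225.606 → 226
B = 145 + 0.9394 × (137 − 145) = 137.485 → 137

(175, 226, 137)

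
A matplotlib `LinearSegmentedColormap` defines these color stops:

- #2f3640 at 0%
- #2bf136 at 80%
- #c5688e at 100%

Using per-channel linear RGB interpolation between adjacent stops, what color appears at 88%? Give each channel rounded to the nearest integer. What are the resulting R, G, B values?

88% lies between the 80% and 100% stops, so the local fraction is t = (88 − 80)/(100 − 80) = 8/20 ≈ 0.4.
#2bf136 → (43, 241, 54); #c5688e → (197, 104, 142).
R = 43 + 0.4 × (197 − 43) = 104.6 → 105
G = 241 + 0.4 × (104 − 241) = 186.2 → 186
B = 54 + 0.4 × (142 − 54) = 89.2 → 89

(105, 186, 89)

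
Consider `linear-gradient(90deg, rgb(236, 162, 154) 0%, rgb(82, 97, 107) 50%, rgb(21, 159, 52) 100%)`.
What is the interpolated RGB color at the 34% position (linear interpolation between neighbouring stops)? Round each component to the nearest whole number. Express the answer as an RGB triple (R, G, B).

(131, 118, 122)

34% lies between the 0% and 50% stops, so the local fraction is t = (34 − 0)/(50 − 0) = 34/50 ≈ 0.68.
R = 236 + 0.68 × (82 − 236) = 131.28 → 131
G = 162 + 0.68 × (97 − 162) = 117.8 → 118
B = 154 + 0.68 × (107 − 154) = 122.04 → 122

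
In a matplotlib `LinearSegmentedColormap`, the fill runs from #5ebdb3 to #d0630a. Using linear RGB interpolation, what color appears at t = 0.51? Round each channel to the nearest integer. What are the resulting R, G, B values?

(152, 143, 93)

#5ebdb3 → (94, 189, 179); #d0630a → (208, 99, 10).
R = 94 + 0.51 × (208 − 94) = 94 + 0.51 × 114 = 152.14 → 152
G = 189 + 0.51 × (99 − 189) = 189 + 0.51 × -90 = 143.1 → 143
B = 179 + 0.51 × (10 − 179) = 179 + 0.51 × -169 = 92.81 → 93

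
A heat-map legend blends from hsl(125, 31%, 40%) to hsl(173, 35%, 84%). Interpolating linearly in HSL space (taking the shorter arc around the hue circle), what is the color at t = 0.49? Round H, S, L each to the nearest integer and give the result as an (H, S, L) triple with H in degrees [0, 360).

(149, 33, 62)

Hue arc: Δh = 173 − 125 = 48° (|Δh| ≤ 180, already the shorter path).
H = 125 + 0.49 × (48) = 148.52 → 149°
S = 31 + 0.49 × (35 − 31) = 32.96 → 33%
L = 40 + 0.49 × (84 − 40) = 61.56 → 62%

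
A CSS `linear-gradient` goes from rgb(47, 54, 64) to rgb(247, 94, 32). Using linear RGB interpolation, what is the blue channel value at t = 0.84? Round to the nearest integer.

B = 64 + 0.84 × (32 − 64) = 37.12 → 37

37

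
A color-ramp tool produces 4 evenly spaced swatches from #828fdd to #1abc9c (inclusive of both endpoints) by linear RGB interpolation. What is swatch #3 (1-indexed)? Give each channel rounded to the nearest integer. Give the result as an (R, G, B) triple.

(61, 173, 178)

With 4 swatches and endpoints inclusive, swatch 3 sits at t = (3 − 1)/(4 − 1) = 2/3 ≈ 0.6667.
#828fdd → (130, 143, 221); #1abc9c → (26, 188, 156).
R = 130 + 0.6667 × (26 − 130) = 60.663 → 61
G = 143 + 0.6667 × (188 − 143) = 173.001 → 173
B = 221 + 0.6667 × (156 − 221) = 177.665 → 178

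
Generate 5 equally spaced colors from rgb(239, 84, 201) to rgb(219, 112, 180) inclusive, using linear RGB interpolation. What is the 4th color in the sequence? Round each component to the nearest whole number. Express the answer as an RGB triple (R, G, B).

With 5 swatches and endpoints inclusive, swatch 4 sits at t = (4 − 1)/(5 − 1) = 3/4 ≈ 0.75.
R = 239 + 0.75 × (219 − 239) = 224 → 224
G = 84 + 0.75 × (112 − 84) = 105 → 105
B = 201 + 0.75 × (180 − 201) = 185.25 → 185

(224, 105, 185)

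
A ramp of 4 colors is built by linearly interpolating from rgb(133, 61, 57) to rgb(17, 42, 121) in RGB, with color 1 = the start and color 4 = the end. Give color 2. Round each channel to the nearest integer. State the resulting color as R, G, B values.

(94, 55, 78)

With 4 swatches and endpoints inclusive, swatch 2 sits at t = (2 − 1)/(4 − 1) = 1/3 ≈ 0.3333.
R = 133 + 0.3333 × (17 − 133) = 94.337 → 94
G = 61 + 0.3333 × (42 − 61) = 54.667 → 55
B = 57 + 0.3333 × (121 − 57) = 78.331 → 78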